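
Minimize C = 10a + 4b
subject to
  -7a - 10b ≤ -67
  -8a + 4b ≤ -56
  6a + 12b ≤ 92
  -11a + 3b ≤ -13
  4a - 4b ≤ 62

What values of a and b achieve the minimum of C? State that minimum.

a = 23/3, b = 4/3, minimum C = 82

The binding constraints are -7a - 10b = -67 and -8a + 4b = -56.
Solving simultaneously gives a = 23/3, b = 4/3.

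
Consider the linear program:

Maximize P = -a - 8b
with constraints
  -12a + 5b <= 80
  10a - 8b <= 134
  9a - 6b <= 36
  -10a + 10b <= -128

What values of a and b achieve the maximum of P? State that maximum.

a = -220/9, b = -128/3, maximum P = 3292/9

Extreme points and P = -a - 8b:
  (-220/9, -128/3) → P = 3292/9
  (-144/7, -1168/35) → P = 10064/35
  (-68/5, -132/5) → P = 1124/5

The optimum lies where -12a + 5b = 80 and 9a - 6b = 36.
Solving simultaneously gives a = -220/9, b = -128/3.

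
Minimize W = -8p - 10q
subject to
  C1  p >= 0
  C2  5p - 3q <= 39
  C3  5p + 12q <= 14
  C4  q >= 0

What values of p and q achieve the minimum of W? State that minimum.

The binding constraints are 5p + 12q = 14 and q = 0.
Solving simultaneously gives p = 14/5, q = 0.

p = 14/5, q = 0, minimum W = -112/5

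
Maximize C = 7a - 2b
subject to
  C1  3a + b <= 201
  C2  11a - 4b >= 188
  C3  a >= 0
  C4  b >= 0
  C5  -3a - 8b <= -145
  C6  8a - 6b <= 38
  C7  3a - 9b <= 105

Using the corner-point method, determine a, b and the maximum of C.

a = 622/13, b = 747/13, maximum C = 220

Extreme points and C = 7a - 2b:
  (992/23, 1647/23) → C = 3650/23
  (622/13, 747/13) → C = 220
  (488/17, 543/17) → C = 2330/17

The optimum lies where 3a + b = 201 and 8a - 6b = 38.
Solving simultaneously gives a = 622/13, b = 747/13.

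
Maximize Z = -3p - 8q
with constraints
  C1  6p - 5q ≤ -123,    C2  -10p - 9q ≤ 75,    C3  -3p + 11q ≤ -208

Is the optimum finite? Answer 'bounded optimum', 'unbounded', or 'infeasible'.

infeasible

The boundaries 6p - 5q = -123 and -10p - 9q = 75 meet at (-57/4, 15/2), but that point violates -3p + 11q ≤ -208. Every candidate vertex is excluded by some other constraint, so the feasible region is empty.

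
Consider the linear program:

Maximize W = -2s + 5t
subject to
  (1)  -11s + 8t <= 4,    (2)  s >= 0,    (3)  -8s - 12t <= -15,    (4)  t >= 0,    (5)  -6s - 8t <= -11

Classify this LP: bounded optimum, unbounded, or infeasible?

From the feasible point (7/17, 145/136), moving in the direction (8, 11) keeps every constraint satisfied while W increases without bound.

unbounded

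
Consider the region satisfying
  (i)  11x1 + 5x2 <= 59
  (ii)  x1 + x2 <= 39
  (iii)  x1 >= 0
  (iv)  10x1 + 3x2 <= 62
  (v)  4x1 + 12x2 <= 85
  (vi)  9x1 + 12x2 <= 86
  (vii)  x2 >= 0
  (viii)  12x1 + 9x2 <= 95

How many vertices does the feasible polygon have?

5

Of the 28 pairwise boundary intersections, those satisfying every inequality are:
  (278/87, 415/87)
  (59/11, 0)
  (0, 85/12)
  (0, 0)
  (1/5, 421/60)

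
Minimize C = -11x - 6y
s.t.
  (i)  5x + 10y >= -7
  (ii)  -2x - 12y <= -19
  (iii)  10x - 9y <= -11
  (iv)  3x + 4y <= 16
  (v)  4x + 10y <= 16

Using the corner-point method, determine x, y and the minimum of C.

Feasible corners and C = -11x - 6y:
  (-137/20, 109/40) → C = 59
  (-23, 54/5) → C = 941/5
  (1/14, 11/7) → C = -143/14

x = 1/14, y = 11/7, minimum C = -143/14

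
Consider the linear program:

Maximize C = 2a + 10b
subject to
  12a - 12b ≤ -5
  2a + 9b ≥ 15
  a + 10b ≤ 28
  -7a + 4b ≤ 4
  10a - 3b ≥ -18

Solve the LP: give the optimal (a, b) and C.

Corner points and C = 2a + 10b:
  (45/44, 95/66) → C = 1085/66
  (13/6, 31/12) → C = 181/6
  (24/71, 113/71) → C = 1178/71
  (36/37, 100/37) → C = 1072/37

At the optimal vertex, 12a - 12b = -5 and a + 10b = 28.
Solving simultaneously gives a = 13/6, b = 31/12.

a = 13/6, b = 31/12, maximum C = 181/6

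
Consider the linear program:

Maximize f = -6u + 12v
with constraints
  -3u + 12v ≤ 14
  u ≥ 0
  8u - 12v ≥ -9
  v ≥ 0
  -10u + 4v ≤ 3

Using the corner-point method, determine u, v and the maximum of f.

u = 1, v = 17/12, maximum f = 11

Extreme points and f = -6u + 12v:
  (1, 17/12) → f = 11
  (0, 3/4) → f = 9
  (0, 0) → f = 0
The feasible region is unbounded (it extends along (4, 1), (1, 0)), but f strictly decreases along every unbounded feasible direction, so there is no improving ray and the maximum is attained at a vertex.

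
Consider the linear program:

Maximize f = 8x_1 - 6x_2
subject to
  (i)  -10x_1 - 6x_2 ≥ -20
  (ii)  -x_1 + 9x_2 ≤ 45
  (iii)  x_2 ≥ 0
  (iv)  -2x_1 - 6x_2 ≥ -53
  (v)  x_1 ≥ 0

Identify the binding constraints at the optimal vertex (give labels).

Vertices and f = 8x_1 - 6x_2:
  (2, 0) → f = 16
  (0, 10/3) → f = -20
  (0, 0) → f = 0

The maximum is at (2, 0). Substituting into each constraint, equality holds for (i) and (iii); the remaining constraints have slack.

(i) and (iii)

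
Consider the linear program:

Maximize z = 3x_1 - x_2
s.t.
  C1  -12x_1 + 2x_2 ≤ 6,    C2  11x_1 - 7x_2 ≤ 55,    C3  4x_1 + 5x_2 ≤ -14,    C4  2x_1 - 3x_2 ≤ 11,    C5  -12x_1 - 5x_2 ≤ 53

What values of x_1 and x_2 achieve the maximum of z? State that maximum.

x_1 = 13/22, x_2 = -36/11, maximum z = 111/22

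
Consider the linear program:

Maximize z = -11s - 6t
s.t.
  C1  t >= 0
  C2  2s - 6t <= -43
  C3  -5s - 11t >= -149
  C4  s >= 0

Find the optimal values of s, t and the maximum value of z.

At the optimal vertex, 2s - 6t = -43 and s = 0.
Solving simultaneously gives s = 0, t = 43/6.

s = 0, t = 43/6, maximum z = -43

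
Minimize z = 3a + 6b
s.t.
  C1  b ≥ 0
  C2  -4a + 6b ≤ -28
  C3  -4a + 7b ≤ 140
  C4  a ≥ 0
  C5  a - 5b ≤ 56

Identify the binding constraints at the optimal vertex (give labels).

C1 and C2

Vertices and z = 3a + 6b:
  (7, 0) → z = 21
  (56, 0) → z = 168
  (259, 168) → z = 1785
The feasible region is unbounded (it extends along (7, 4), (5, 1)), but z strictly increases along every unbounded feasible direction, so there is no improving ray and the minimum is attained at a vertex.

The minimum is at (7, 0). Substituting into each constraint, equality holds for C1 and C2; the remaining constraints have slack.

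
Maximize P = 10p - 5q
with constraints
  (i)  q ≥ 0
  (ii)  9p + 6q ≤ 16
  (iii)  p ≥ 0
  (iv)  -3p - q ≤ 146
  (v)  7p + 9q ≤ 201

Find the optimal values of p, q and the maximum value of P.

Feasible corners and P = 10p - 5q:
  (16/9, 0) → P = 160/9
  (0, 0) → P = 0
  (0, 8/3) → P = -40/3

p = 16/9, q = 0, maximum P = 160/9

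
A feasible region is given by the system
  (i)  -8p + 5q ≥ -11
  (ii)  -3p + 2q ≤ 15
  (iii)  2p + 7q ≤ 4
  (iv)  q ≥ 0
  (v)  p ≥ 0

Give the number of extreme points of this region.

Intersecting each pair of boundary lines and keeping only the points that satisfy every inequality leaves:
  (97/66, 5/33)
  (11/8, 0)
  (0, 4/7)
  (0, 0)

4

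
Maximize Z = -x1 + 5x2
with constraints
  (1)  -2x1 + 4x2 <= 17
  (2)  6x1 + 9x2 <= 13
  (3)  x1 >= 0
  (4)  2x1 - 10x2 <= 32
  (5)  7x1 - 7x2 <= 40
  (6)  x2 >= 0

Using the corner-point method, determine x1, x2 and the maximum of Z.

Feasible corners and Z = -x1 + 5x2:
  (0, 13/9) → Z = 65/9
  (13/6, 0) → Z = -13/6
  (0, 0) → Z = 0

The optimum lies where 6x1 + 9x2 = 13 and x1 = 0.
Solving simultaneously gives x1 = 0, x2 = 13/9.

x1 = 0, x2 = 13/9, maximum Z = 65/9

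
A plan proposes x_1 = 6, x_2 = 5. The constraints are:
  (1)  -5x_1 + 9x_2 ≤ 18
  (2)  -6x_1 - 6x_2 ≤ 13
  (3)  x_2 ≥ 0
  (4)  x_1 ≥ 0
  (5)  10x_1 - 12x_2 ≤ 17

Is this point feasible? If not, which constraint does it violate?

(1): 15 ≤ 18 ✓
(2): -66 ≤ 13 ✓
(3): 5 ≥ 0 ✓
(4): 6 ≥ 0 ✓
(5): 0 ≤ 17 ✓

feasible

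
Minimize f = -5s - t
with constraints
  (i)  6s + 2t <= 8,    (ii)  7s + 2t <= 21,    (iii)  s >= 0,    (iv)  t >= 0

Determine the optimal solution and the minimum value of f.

s = 4/3, t = 0, minimum f = -20/3

Feasible corners and f = -5s - t:
  (0, 4) → f = -4
  (4/3, 0) → f = -20/3
  (0, 0) → f = 0

The optimum lies where 6s + 2t = 8 and t = 0.
Solving simultaneously gives s = 4/3, t = 0.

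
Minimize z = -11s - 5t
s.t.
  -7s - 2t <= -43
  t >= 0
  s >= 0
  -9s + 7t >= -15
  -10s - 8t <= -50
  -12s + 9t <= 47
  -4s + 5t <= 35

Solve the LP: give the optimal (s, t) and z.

s = 320/17, t = 375/17, minimum z = -5395/17

Extreme points and z = -11s - 5t:
  (331/67, 282/67) → z = -5051/67
  (145/43, 417/43) → z = -3680/43
  (320/17, 375/17) → z = -5395/17

The optimum lies where -9s + 7t = -15 and -4s + 5t = 35.
Solving simultaneously gives s = 320/17, t = 375/17.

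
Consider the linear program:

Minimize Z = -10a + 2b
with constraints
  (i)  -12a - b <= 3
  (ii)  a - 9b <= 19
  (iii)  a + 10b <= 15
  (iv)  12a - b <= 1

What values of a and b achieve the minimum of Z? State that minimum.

At the optimal vertex, -12a - b = 3 and 12a - b = 1.
Solving simultaneously gives a = -1/12, b = -2.

a = -1/12, b = -2, minimum Z = -19/6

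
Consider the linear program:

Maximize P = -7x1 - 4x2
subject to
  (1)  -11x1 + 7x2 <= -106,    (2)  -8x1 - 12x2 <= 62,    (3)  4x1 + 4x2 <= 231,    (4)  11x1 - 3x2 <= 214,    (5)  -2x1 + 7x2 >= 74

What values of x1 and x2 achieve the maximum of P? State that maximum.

Feasible corners and P = -7x1 - 4x2:
  (295/11, 27) → P = -3253/11
  (20, 114/7) → P = -1436/7
  (1720/71, 1242/71) → P = -17008/71

x1 = 20, x2 = 114/7, maximum P = -1436/7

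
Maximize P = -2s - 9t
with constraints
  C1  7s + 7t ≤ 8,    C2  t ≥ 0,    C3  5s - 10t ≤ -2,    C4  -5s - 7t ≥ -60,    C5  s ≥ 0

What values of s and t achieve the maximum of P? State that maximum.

Feasible corners and P = -2s - 9t:
  (22/35, 18/35) → P = -206/35
  (0, 8/7) → P = -72/7
  (0, 1/5) → P = -9/5

The optimum lies where 5s - 10t = -2 and s = 0.
Solving simultaneously gives s = 0, t = 1/5.

s = 0, t = 1/5, maximum P = -9/5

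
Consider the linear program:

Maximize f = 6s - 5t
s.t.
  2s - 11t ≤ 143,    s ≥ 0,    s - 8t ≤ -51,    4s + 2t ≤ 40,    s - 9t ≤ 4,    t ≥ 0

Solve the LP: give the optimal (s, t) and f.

Vertices and f = 6s - 5t:
  (0, 51/8) → f = -255/8
  (0, 20) → f = -100
  (109/17, 122/17) → f = 44/17

s = 109/17, t = 122/17, maximum f = 44/17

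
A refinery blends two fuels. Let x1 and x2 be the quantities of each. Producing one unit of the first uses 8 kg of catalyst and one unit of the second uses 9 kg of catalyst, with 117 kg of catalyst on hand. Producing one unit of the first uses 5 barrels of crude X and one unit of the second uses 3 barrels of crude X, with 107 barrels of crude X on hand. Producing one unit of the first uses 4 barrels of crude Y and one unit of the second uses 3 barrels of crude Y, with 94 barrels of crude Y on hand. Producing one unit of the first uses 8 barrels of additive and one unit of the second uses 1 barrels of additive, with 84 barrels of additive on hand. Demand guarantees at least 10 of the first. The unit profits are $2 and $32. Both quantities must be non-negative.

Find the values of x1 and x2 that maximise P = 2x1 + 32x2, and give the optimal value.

x1 = 10, x2 = 4, maximum P = 148

Feasible corners and P = 2x1 + 32x2:
  (21/2, 0) → P = 21
  (10, 0) → P = 20
  (10, 4) → P = 148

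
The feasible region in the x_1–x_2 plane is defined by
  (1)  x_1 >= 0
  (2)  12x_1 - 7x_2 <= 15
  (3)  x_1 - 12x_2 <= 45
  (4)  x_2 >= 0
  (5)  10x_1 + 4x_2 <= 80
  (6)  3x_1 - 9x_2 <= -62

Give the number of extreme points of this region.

Of the 15 pairwise boundary intersections, those satisfying every inequality are:
  (0, 20)
  (0, 62/9)
  (236/51, 430/51)

3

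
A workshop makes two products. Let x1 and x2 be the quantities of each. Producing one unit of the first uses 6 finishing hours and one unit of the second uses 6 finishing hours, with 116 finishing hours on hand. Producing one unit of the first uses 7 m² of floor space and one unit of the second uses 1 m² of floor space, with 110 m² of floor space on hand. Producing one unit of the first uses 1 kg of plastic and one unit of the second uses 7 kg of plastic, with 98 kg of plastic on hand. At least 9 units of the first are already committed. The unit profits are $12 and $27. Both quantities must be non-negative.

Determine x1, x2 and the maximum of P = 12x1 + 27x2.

x1 = 9, x2 = 31/3, maximum P = 387

Vertices and P = 12x1 + 27x2:
  (110/7, 0) → P = 1320/7
  (9, 0) → P = 108
  (136/9, 38/9) → P = 886/3
  (9, 31/3) → P = 387

At the optimal vertex, 6x1 + 6x2 = 116 and x1 = 9.
Solving simultaneously gives x1 = 9, x2 = 31/3.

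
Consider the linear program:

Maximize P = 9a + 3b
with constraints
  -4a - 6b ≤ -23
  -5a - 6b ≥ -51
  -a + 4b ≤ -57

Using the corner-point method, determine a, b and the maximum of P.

a = 28, b = -89/6, maximum P = 415/2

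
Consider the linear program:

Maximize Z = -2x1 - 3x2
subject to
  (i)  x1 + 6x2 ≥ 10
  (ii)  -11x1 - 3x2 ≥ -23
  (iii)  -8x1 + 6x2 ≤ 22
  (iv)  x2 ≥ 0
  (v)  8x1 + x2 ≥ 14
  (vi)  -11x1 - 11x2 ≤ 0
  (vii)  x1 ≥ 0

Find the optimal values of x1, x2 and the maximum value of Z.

x1 = 74/47, x2 = 66/47, maximum Z = -346/47

Extreme points and Z = -2x1 - 3x2:
  (12/7, 29/21) → Z = -53/7
  (74/47, 66/47) → Z = -346/47
  (19/13, 30/13) → Z = -128/13

The binding constraints are x1 + 6x2 = 10 and 8x1 + x2 = 14.
Solving simultaneously gives x1 = 74/47, x2 = 66/47.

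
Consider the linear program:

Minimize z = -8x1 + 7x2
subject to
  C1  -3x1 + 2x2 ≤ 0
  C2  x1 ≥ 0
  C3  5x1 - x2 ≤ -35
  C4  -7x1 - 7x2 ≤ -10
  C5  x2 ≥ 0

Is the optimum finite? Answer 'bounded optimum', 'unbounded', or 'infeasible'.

The boundaries -3x1 + 2x2 = 0 and -7x1 - 7x2 = -10 meet at (4/7, 6/7), but that point violates 5x1 - x2 ≤ -35. Every candidate vertex is excluded by some other constraint, so the feasible region is empty.

infeasible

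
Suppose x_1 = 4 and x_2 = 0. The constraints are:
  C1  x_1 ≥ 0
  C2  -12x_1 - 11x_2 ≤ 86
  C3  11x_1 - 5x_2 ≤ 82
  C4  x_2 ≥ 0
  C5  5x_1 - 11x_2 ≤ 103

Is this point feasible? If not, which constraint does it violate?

C1: 4 ≥ 0 ✓
C2: -48 ≤ 86 ✓
C3: 44 ≤ 82 ✓
C4: 0 ≥ 0 ✓
C5: 20 ≤ 103 ✓

feasible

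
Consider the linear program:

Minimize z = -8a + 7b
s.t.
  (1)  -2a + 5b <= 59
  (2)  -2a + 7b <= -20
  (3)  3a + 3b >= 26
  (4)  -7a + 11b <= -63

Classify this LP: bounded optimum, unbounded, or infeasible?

unbounded

From the feasible point (242/27, -8/27), moving in the direction (3, -3) keeps every constraint satisfied while z decreases without bound.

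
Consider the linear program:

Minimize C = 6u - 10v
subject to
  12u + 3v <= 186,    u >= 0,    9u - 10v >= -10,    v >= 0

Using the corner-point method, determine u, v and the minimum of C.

Corner points and C = 6u - 10v:
  (610/49, 598/49) → C = -2320/49
  (31/2, 0) → C = 93
  (0, 1) → C = -10
  (0, 0) → C = 0

The optimum lies where 12u + 3v = 186 and 9u - 10v = -10.
Solving simultaneously gives u = 610/49, v = 598/49.

u = 610/49, v = 598/49, minimum C = -2320/49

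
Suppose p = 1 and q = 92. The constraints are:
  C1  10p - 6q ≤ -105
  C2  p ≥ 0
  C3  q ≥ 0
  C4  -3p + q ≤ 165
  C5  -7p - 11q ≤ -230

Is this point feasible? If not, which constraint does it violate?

C1: -542 ≤ -105 ✓
C2: 1 ≥ 0 ✓
C3: 92 ≥ 0 ✓
C4: 89 ≤ 165 ✓
C5: -1019 ≤ -230 ✓

feasible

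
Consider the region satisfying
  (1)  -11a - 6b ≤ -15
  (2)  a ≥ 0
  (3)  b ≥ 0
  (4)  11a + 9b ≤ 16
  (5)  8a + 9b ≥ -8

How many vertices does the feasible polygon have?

3

Intersecting each pair of boundary lines and keeping only the points that satisfy every inequality leaves:
  (15/11, 0)
  (13/11, 1/3)
  (16/11, 0)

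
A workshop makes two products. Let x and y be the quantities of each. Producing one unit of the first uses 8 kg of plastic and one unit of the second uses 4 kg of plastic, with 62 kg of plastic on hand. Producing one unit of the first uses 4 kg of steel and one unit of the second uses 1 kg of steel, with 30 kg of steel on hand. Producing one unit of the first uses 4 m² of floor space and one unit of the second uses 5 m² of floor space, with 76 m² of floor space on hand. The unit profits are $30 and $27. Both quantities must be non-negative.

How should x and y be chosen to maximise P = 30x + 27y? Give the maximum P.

Extreme points and P = 30x + 27y:
  (0, 0) → P = 0
  (0, 76/5) → P = 2052/5
  (15/2, 0) → P = 225
  (29/4, 1) → P = 489/2
  (1/4, 15) → P = 825/2

x = 1/4, y = 15, maximum P = 825/2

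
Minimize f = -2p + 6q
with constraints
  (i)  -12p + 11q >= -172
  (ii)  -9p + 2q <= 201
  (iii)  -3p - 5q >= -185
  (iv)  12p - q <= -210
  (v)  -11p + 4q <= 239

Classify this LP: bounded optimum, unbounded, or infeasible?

bounded optimum

Vertices and f = -2p + 6q:
  (-511/15, -264/5) → f = -746/3
  (-1241/60, -191/5) → f = -1127/6
  (-163/7, -30/7) → f = 146/7
  (-601/37, 558/37) → f = 4550/37
The feasible region has finitely many vertices and no improving ray; the minimum is -746/3 at (-511/15, -264/5).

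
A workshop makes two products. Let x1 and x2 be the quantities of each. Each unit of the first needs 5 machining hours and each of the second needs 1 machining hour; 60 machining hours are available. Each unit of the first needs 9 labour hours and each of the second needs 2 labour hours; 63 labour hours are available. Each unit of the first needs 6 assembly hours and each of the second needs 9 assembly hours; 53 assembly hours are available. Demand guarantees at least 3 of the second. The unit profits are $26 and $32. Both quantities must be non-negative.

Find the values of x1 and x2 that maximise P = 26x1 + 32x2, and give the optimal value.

Vertices and P = 26x1 + 32x2:
  (0, 53/9) → P = 1696/9
  (0, 3) → P = 96
  (13/3, 3) → P = 626/3

The optimum lies where 6x1 + 9x2 = 53 and x2 = 3.
Solving simultaneously gives x1 = 13/3, x2 = 3.

x1 = 13/3, x2 = 3, maximum P = 626/3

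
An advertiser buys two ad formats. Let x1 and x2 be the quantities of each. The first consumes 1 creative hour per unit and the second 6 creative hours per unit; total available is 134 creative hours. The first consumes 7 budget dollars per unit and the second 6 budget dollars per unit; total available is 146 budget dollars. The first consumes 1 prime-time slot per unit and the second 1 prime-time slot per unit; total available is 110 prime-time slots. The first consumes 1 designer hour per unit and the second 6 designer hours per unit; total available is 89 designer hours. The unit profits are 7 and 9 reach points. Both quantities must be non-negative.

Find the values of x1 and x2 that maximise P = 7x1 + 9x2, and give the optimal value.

x1 = 19/2, x2 = 53/4, maximum P = 743/4

Extreme points and P = 7x1 + 9x2:
  (0, 0) → P = 0
  (0, 89/6) → P = 267/2
  (146/7, 0) → P = 146
  (19/2, 53/4) → P = 743/4

At the optimal vertex, 7x1 + 6x2 = 146 and x1 + 6x2 = 89.
Solving simultaneously gives x1 = 19/2, x2 = 53/4.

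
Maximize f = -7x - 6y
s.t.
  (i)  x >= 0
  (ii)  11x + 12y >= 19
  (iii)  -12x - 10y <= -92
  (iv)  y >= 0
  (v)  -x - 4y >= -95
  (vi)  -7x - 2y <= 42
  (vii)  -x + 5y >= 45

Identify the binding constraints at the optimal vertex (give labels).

Extreme points and f = -7x - 6y:
  (0, 46/5) → f = -276/5
  (0, 95/4) → f = -285/2
  (1/7, 316/35) → f = -1931/35
  (295/9, 140/9) → f = -2905/9

The maximum is at (1/7, 316/35). Substituting into each constraint, equality holds for (iii) and (vii); the remaining constraints have slack.

(iii) and (vii)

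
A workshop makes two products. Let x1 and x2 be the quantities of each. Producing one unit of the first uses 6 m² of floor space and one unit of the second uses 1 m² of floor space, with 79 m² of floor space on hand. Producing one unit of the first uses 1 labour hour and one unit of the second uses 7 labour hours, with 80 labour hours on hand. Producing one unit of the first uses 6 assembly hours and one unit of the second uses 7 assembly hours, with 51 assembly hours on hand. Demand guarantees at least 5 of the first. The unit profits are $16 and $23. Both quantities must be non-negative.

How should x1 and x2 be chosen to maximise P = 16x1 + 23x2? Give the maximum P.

The binding constraints are 6x1 + 7x2 = 51 and x1 = 5.
Solving simultaneously gives x1 = 5, x2 = 3.

x1 = 5, x2 = 3, maximum P = 149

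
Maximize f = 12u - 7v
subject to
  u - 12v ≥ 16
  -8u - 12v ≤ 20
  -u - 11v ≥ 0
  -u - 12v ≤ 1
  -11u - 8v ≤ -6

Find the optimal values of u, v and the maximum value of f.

u = 11, v = -1, maximum f = 139

Extreme points and f = 12u - 7v:
  (176/23, -16/23) → f = 2224/23
  (15/2, -17/24) → f = 2279/24
  (11, -1) → f = 139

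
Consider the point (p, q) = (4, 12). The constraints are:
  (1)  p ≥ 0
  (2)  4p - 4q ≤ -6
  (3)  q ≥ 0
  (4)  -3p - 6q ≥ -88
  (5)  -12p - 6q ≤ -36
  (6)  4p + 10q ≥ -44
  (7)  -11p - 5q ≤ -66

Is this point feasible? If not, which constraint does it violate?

feasible

(1): 4 ≥ 0 ✓
(2): -32 ≤ -6 ✓
(3): 12 ≥ 0 ✓
(4): -84 ≥ -88 ✓
(5): -120 ≤ -36 ✓
(6): 136 ≥ -44 ✓
(7): -104 ≤ -66 ✓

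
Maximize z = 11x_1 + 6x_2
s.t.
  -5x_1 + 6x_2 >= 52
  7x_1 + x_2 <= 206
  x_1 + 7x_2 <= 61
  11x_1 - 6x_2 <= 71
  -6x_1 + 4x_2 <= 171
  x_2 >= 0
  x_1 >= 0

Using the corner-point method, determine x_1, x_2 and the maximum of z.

Corner points and z = 11x_1 + 6x_2:
  (2/41, 357/41) → z = 2164/41
  (0, 26/3) → z = 52
  (0, 61/7) → z = 366/7

The binding constraints are -5x_1 + 6x_2 = 52 and x_1 + 7x_2 = 61.
Solving simultaneously gives x_1 = 2/41, x_2 = 357/41.

x_1 = 2/41, x_2 = 357/41, maximum z = 2164/41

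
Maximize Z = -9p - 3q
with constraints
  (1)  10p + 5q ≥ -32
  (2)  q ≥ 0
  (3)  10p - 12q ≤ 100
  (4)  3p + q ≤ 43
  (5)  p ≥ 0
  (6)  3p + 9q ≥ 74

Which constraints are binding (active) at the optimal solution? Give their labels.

(5) and (6)

Vertices and Z = -9p - 3q:
  (0, 43) → Z = -129
  (313/24, 31/8) → Z = -129
  (0, 74/9) → Z = -74/3

The maximum is at (0, 74/9). Substituting into each constraint, equality holds for (5) and (6); the remaining constraints have slack.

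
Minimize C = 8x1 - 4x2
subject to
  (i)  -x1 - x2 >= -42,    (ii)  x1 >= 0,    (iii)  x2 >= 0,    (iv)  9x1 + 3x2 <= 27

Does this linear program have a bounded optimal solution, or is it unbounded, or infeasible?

bounded optimum

Vertices and C = 8x1 - 4x2:
  (0, 0) → C = 0
  (0, 9) → C = -36
  (3, 0) → C = 24
The feasible region has finitely many vertices and no improving ray; the minimum is -36 at (0, 9).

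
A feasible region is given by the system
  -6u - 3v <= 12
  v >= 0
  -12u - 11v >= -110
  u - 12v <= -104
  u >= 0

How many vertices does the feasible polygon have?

3

Of the 10 pairwise boundary intersections, those satisfying every inequality are:
  (176/155, 1358/155)
  (0, 10)
  (0, 26/3)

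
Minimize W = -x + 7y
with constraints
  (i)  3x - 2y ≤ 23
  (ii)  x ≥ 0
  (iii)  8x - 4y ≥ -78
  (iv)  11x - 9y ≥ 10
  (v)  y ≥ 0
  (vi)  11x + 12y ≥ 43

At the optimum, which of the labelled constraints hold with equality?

Feasible corners and W = -x + 7y:
  (187/5, 223/5) → W = 1374/5
  (23/3, 0) → W = -23/3
  (169/77, 11/7) → W = 678/77
  (43/11, 0) → W = -43/11

The minimum is at (23/3, 0). Substituting into each constraint, equality holds for (i) and (v); the remaining constraints have slack.

(i) and (v)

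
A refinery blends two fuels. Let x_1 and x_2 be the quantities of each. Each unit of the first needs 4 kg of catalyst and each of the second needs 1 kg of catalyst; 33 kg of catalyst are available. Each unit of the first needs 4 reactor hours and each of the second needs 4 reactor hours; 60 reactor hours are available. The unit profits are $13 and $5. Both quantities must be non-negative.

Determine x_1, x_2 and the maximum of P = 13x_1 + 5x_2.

x_1 = 6, x_2 = 9, maximum P = 123

Feasible corners and P = 13x_1 + 5x_2:
  (0, 0) → P = 0
  (0, 15) → P = 75
  (33/4, 0) → P = 429/4
  (6, 9) → P = 123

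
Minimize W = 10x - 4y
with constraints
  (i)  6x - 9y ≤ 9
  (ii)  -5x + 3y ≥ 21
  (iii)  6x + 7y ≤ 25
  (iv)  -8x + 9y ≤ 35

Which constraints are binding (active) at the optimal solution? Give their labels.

(i) and (iv)

Extreme points and W = 10x - 4y:
  (-8, -19/3) → W = -164/3
  (-22, -47/3) → W = -472/3
  (-4, 1/3) → W = -124/3

The minimum is at (-22, -47/3). Substituting into each constraint, equality holds for (i) and (iv); the remaining constraints have slack.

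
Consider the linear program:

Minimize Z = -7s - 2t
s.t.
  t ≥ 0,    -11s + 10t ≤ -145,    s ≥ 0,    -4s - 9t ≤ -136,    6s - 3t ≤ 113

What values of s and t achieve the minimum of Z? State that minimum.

s = 695/27, t = 373/27, minimum Z = -5611/27

Vertices and Z = -7s - 2t:
  (2665/139, 916/139) → Z = -20487/139
  (695/27, 373/27) → Z = -5611/27
  (475/22, 182/33) → Z = -973/6

The binding constraints are -11s + 10t = -145 and 6s - 3t = 113.
Solving simultaneously gives s = 695/27, t = 373/27.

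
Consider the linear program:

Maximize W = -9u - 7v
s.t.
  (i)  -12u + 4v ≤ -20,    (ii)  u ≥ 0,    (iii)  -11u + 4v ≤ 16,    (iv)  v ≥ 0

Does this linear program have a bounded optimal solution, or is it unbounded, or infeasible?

bounded optimum

Feasible corners and W = -9u - 7v:
  (36, 103) → W = -1045
  (5/3, 0) → W = -15
The feasible region has finitely many vertices and no improving ray; the maximum is -15 at (5/3, 0).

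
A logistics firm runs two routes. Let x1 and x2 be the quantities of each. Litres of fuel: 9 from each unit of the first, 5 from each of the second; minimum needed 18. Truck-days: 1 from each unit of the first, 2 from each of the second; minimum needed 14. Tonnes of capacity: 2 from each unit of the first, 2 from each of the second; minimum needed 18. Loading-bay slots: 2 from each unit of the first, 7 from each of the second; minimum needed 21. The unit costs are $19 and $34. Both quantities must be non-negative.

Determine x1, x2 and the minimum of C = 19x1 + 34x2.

The feasible region is unbounded (it extends along (0, 1), (1, 0)), but C strictly increases along every unbounded feasible direction, so there is no improving ray and the minimum is attained at a vertex.

At the optimal vertex, x1 + 2x2 = 14 and 2x1 + 2x2 = 18.
Solving simultaneously gives x1 = 4, x2 = 5.

x1 = 4, x2 = 5, minimum C = 246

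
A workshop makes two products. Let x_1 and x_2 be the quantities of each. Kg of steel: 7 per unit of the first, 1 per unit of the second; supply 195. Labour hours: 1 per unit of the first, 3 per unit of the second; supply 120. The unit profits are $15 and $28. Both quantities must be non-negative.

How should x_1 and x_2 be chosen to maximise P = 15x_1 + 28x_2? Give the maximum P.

Extreme points and P = 15x_1 + 28x_2:
  (0, 0) → P = 0
  (0, 40) → P = 1120
  (195/7, 0) → P = 2925/7
  (93/4, 129/4) → P = 5007/4

The optimum lies where 7x_1 + x_2 = 195 and x_1 + 3x_2 = 120.
Solving simultaneously gives x_1 = 93/4, x_2 = 129/4.

x_1 = 93/4, x_2 = 129/4, maximum P = 5007/4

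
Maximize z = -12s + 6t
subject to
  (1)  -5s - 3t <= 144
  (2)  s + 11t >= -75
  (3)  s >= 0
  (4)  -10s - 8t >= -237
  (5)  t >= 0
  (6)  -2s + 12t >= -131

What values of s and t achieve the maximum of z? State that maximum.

Extreme points and z = -12s + 6t:
  (0, 237/8) → z = 711/4
  (0, 0) → z = 0
  (237/10, 0) → z = -1422/5

s = 0, t = 237/8, maximum z = 711/4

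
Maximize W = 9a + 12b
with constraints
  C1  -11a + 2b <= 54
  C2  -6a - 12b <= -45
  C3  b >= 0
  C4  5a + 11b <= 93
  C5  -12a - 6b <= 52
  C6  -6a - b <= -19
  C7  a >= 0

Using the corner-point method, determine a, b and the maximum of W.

At the optimal vertex, b = 0 and 5a + 11b = 93.
Solving simultaneously gives a = 93/5, b = 0.

a = 93/5, b = 0, maximum W = 837/5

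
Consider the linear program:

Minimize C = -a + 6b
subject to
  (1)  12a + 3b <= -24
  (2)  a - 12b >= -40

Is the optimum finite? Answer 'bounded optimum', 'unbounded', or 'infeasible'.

unbounded

From the feasible point (-136/49, 152/49), moving in the direction (3, -12) keeps every constraint satisfied while C decreases without bound.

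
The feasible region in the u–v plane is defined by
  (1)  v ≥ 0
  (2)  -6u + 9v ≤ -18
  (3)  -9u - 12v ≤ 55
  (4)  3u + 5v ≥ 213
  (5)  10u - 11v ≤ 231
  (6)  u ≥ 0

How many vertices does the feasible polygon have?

3

Pairwise boundary intersections that survive every other constraint:
  (669/19, 408/19)
  (627/8, 201/4)
  (3498/83, 1437/83)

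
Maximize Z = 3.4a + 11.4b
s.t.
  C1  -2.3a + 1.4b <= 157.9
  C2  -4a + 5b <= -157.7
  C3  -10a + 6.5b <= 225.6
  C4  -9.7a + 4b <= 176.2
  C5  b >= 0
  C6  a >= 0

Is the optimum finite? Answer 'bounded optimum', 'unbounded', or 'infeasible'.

From the feasible point (39.425, 0), moving in the direction (5, 4) keeps every constraint satisfied while Z increases without bound.

unbounded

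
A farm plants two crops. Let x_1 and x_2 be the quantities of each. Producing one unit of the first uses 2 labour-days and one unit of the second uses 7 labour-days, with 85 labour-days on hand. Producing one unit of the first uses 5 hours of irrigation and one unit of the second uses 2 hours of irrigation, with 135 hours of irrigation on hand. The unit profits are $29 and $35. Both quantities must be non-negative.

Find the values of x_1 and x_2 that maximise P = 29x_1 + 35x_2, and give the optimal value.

The optimum lies where 2x_1 + 7x_2 = 85 and 5x_1 + 2x_2 = 135.
Solving simultaneously gives x_1 = 25, x_2 = 5.

x_1 = 25, x_2 = 5, maximum P = 900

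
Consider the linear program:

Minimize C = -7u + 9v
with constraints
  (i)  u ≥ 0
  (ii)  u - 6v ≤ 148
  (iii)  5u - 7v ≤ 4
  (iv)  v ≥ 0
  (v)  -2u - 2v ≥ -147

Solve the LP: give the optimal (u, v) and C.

Corner points and C = -7u + 9v:
  (0, 0) → C = 0
  (0, 147/2) → C = 1323/2
  (4/5, 0) → C = -28/5
  (1037/24, 727/24) → C = -179/6

The optimum lies where 5u - 7v = 4 and -2u - 2v = -147.
Solving simultaneously gives u = 1037/24, v = 727/24.

u = 1037/24, v = 727/24, minimum C = -179/6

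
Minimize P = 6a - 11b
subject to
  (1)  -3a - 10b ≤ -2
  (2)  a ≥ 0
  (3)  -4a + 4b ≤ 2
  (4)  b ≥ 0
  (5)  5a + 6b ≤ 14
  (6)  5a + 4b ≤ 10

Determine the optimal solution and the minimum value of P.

At the optimal vertex, -4a + 4b = 2 and 5a + 4b = 10.
Solving simultaneously gives a = 8/9, b = 25/18.

a = 8/9, b = 25/18, minimum P = -179/18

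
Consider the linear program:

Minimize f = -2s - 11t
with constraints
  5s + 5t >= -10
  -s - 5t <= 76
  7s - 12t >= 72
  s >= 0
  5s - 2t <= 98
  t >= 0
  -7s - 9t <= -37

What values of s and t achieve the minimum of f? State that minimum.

s = 516/23, t = 163/23, minimum f = -2825/23

Feasible corners and f = -2s - 11t:
  (516/23, 163/23) → f = -2825/23
  (72/7, 0) → f = -144/7
  (98/5, 0) → f = -196/5

At the optimal vertex, 7s - 12t = 72 and 5s - 2t = 98.
Solving simultaneously gives s = 516/23, t = 163/23.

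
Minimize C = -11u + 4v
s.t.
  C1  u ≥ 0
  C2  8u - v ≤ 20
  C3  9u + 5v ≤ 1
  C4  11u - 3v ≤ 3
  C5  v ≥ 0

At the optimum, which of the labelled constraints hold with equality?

C3 and C5

Corner points and C = -11u + 4v:
  (0, 1/5) → C = 4/5
  (0, 0) → C = 0
  (1/9, 0) → C = -11/9

The minimum is at (1/9, 0). Substituting into each constraint, equality holds for C3 and C5; the remaining constraints have slack.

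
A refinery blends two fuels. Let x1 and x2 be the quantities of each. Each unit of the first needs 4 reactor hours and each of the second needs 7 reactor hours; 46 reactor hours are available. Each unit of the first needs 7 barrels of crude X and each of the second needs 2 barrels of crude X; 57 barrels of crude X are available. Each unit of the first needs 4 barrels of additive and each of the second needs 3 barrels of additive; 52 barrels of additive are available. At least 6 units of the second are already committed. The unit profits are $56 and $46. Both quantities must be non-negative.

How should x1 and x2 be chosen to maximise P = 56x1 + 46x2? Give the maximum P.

x1 = 1, x2 = 6, maximum P = 332

Feasible corners and P = 56x1 + 46x2:
  (0, 46/7) → P = 2116/7
  (0, 6) → P = 276
  (1, 6) → P = 332

At the optimal vertex, 4x1 + 7x2 = 46 and x2 = 6.
Solving simultaneously gives x1 = 1, x2 = 6.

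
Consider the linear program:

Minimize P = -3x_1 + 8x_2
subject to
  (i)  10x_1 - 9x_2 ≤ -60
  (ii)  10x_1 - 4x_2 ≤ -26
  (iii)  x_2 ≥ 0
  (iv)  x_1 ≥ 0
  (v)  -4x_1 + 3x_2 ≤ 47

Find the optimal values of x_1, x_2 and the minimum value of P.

The binding constraints are 10x_1 - 9x_2 = -60 and x_1 = 0.
Solving simultaneously gives x_1 = 0, x_2 = 20/3.

x_1 = 0, x_2 = 20/3, minimum P = 160/3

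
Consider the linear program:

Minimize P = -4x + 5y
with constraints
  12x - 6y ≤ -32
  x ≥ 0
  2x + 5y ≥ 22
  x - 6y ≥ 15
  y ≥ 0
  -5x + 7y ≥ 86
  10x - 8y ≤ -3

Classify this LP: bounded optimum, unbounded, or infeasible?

The boundaries 12x - 6y = -32 and -5x + 7y = 86 meet at (146/27, 436/27), but that point violates x - 6y ≥ 15. Every candidate vertex is excluded by some other constraint, so the feasible region is empty.

infeasible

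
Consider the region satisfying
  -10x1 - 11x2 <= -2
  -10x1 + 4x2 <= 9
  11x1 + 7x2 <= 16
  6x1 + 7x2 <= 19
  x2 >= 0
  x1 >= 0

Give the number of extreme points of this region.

The feasible vertices (each the meet of two boundaries and inside every other half-plane) are:
  (1/5, 0)
  (0, 2/11)
  (1/114, 259/114)
  (0, 9/4)
  (16/11, 0)

5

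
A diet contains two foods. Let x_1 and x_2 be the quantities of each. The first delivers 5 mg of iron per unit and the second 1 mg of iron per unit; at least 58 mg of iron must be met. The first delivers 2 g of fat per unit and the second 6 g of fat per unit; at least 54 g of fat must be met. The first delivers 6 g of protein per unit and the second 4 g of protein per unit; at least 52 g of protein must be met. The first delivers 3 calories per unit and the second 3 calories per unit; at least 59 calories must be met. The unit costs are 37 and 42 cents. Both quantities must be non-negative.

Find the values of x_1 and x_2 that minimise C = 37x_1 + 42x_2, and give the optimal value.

x_1 = 16, x_2 = 11/3, minimum C = 746

Corner points and C = 37x_1 + 42x_2:
  (0, 58) → C = 2436
  (27, 0) → C = 999
  (115/12, 121/12) → C = 9337/12
  (16, 11/3) → C = 746
The feasible region is unbounded (it extends along (0, 1), (1, 0)), but C strictly increases along every unbounded feasible direction, so there is no improving ray and the minimum is attained at a vertex.

The binding constraints are 2x_1 + 6x_2 = 54 and 3x_1 + 3x_2 = 59.
Solving simultaneously gives x_1 = 16, x_2 = 11/3.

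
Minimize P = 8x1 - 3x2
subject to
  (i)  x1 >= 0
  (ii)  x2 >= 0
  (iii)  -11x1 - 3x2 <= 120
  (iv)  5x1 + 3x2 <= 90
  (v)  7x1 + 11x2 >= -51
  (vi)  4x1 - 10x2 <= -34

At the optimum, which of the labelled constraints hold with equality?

(i) and (iv)

Feasible corners and P = 8x1 - 3x2:
  (0, 30) → P = -90
  (0, 17/5) → P = -51/5
  (399/31, 265/31) → P = 2397/31

The minimum is at (0, 30). Substituting into each constraint, equality holds for (i) and (iv); the remaining constraints have slack.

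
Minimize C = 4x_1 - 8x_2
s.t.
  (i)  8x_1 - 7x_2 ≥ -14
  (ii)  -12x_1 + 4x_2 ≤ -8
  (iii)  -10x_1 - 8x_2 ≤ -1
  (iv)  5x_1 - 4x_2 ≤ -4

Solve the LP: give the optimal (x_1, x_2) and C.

x_1 = 28/3, x_2 = 38/3, minimum C = -64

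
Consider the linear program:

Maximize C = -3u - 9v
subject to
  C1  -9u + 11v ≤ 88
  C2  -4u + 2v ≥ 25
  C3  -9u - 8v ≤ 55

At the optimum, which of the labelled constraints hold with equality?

Corner points and C = -3u - 9v:
  (-99/26, 127/26) → C = -423/13
  (-1309/171, 33/19) → C = 22/3
  (-31/5, 1/10) → C = 177/10

The maximum is at (-31/5, 1/10). Substituting into each constraint, equality holds for C2 and C3; the remaining constraints have slack.

C2 and C3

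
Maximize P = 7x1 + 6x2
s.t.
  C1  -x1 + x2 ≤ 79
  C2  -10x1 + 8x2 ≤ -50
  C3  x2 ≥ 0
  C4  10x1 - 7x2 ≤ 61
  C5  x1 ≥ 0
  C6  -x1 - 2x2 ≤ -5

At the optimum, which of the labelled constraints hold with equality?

Corner points and P = 7x1 + 6x2:
  (5, 0) → P = 35
  (69/5, 11) → P = 813/5
  (61/10, 0) → P = 427/10

The maximum is at (69/5, 11). Substituting into each constraint, equality holds for C2 and C4; the remaining constraints have slack.

C2 and C4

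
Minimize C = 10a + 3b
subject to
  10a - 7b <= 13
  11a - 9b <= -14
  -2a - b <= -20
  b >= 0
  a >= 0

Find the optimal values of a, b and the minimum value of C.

a = 0, b = 20, minimum C = 60

Extreme points and C = 10a + 3b:
  (215/13, 283/13) → C = 2999/13
  (166/29, 248/29) → C = 2404/29
  (0, 20) → C = 60
The feasible region is unbounded (it extends along (0, 1), (7, 10)), but C strictly increases along every unbounded feasible direction, so there is no improving ray and the minimum is attained at a vertex.

The binding constraints are -2a - b = -20 and a = 0.
Solving simultaneously gives a = 0, b = 20.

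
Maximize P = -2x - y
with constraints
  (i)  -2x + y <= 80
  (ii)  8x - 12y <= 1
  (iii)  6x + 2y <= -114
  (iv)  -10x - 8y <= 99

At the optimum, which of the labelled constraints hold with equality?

Corner points and P = -2x - y:
  (-137/5, 126/5) → P = 148/5
  (-739/26, 301/13) → P = 438/13
  (-51/2, 39/2) → P = 63/2

The maximum is at (-739/26, 301/13). Substituting into each constraint, equality holds for (i) and (iv); the remaining constraints have slack.

(i) and (iv)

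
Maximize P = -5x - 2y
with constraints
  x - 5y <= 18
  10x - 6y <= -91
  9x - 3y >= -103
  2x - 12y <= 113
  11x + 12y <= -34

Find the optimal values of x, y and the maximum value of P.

Corner points and P = -5x - 2y:
  (-563/44, -271/44) → P = 3357/44
  (-569/42, -265/42) → P = 1125/14
  (-216/31, 661/186) → P = 2579/93
  (-446/47, 827/141) → P = 5036/141

The optimum lies where x - 5y = 18 and 9x - 3y = -103.
Solving simultaneously gives x = -569/42, y = -265/42.

x = -569/42, y = -265/42, maximum P = 1125/14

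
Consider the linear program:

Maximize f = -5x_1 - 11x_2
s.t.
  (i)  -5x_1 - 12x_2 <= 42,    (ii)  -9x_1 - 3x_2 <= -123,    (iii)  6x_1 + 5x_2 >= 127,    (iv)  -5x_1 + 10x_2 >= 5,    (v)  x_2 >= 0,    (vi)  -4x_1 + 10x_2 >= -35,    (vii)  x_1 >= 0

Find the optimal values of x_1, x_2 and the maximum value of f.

The feasible region is unbounded (it extends along (0, 1), (2, 1)), but f strictly decreases along every unbounded feasible direction, so there is no improving ray and the maximum is attained at a vertex.

The binding constraints are 6x_1 + 5x_2 = 127 and -5x_1 + 10x_2 = 5.
Solving simultaneously gives x_1 = 249/17, x_2 = 133/17.

x_1 = 249/17, x_2 = 133/17, maximum f = -2708/17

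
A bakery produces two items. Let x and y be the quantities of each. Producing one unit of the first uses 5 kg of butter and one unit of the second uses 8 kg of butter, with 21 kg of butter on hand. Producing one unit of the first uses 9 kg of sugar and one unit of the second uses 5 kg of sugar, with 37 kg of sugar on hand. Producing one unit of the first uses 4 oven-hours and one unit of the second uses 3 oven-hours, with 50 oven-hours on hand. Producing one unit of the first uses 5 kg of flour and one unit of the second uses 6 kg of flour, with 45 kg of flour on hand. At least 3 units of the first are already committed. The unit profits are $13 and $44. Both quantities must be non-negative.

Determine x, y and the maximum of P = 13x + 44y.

Corner points and P = 13x + 44y:
  (37/9, 0) → P = 481/9
  (3, 0) → P = 39
  (191/47, 4/47) → P = 2659/47
  (3, 3/4) → P = 72

The optimum lies where 5x + 8y = 21 and x = 3.
Solving simultaneously gives x = 3, y = 3/4.

x = 3, y = 3/4, maximum P = 72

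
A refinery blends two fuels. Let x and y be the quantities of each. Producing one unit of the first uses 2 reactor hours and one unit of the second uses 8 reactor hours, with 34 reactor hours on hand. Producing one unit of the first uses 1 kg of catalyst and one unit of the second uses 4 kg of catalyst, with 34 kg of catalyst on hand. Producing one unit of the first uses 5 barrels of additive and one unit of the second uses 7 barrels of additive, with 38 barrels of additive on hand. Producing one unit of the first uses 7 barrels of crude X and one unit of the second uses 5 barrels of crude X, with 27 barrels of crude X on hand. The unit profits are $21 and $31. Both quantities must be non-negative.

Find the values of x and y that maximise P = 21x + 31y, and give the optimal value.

x = 1, y = 4, maximum P = 145

Corner points and P = 21x + 31y:
  (0, 0) → P = 0
  (0, 17/4) → P = 527/4
  (27/7, 0) → P = 81
  (1, 4) → P = 145

The binding constraints are 2x + 8y = 34 and 7x + 5y = 27.
Solving simultaneously gives x = 1, y = 4.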